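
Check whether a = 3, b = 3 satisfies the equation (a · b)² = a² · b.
Substituting a = 3, b = 3:

LHS = (3 · 3)² = 81
RHS = 3² · 3 = 27

LHS ≠ RHS, so the equation does not hold at this point.

Answer: Fails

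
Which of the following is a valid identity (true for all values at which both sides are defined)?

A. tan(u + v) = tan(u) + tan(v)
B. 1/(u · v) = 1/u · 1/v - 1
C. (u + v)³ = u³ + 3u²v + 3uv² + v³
C

A: fails at (2, 7) — LHS = tan(9) ≈ -0.4523, RHS = tan(2) + tan(7) ≈ -1.314.
B: fails at (3, 7) — LHS = 1/21, RHS = -20/21.
C: holds — e.g. at (4, 5), both sides equal 729.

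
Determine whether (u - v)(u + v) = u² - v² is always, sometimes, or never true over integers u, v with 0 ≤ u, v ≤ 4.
Always true

The identity holds for every pair in the range. For instance at (u, v) = (3, 2): both sides equal 5.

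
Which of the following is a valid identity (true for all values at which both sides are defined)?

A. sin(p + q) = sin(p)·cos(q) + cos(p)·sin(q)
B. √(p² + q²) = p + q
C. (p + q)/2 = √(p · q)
A

A: holds — e.g. at (4, 4), both sides equal sin(8) ≈ 0.9894.
B: fails at (5, 8) — LHS = √(89) ≈ 9.434, RHS = 13.
C: fails at (2, 7) — LHS = 9/2, RHS = √(14) ≈ 3.742.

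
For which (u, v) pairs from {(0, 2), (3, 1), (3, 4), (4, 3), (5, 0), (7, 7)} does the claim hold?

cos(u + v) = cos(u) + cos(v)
None

Testing each pair:
(0, 2): LHS = cos(2) ≈ -0.4161, RHS = cos(2) + 1 ≈ 0.5839 → fails
(3, 1): LHS = cos(4) ≈ -0.6536, RHS = cos(3) + cos(1) ≈ -0.4497 → fails
(3, 4): LHS = cos(7) ≈ 0.7539, RHS = cos(3) + cos(4) ≈ -1.644 → fails
(4, 3): LHS = cos(7) ≈ 0.7539, RHS = cos(3) + cos(4) ≈ -1.644 → fails
(5, 0): LHS = cos(5) ≈ 0.2837, RHS = cos(5) + 1 ≈ 1.284 → fails
(7, 7): LHS = cos(14) ≈ 0.1367, RHS = 2·cos(7) ≈ 1.508 → fails

No pair satisfies the claim.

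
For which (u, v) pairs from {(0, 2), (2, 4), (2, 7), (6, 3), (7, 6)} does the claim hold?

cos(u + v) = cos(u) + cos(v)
None

Testing each pair:
(0, 2): LHS = cos(2) ≈ -0.4161, RHS = cos(2) + 1 ≈ 0.5839 → fails
(2, 4): LHS = cos(6) ≈ 0.9602, RHS = cos(4) + cos(2) ≈ -1.07 → fails
(2, 7): LHS = cos(9) ≈ -0.9111, RHS = cos(2) + cos(7) ≈ 0.3378 → fails
(6, 3): LHS = cos(9) ≈ -0.9111, RHS = cos(3) + cos(6) ≈ -0.02982 → fails
(7, 6): LHS = cos(13) ≈ 0.9074, RHS = cos(7) + cos(6) ≈ 1.714 → fails

No pair satisfies the claim.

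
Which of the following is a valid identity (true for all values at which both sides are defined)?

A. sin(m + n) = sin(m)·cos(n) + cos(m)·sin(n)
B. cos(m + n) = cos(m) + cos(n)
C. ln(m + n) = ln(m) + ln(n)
A: holds — e.g. at (4, 6), both sides equal sin(10) ≈ -0.544.
B: fails at (1, 3) — LHS = cos(4) ≈ -0.6536, RHS = cos(3) + cos(1) ≈ -0.4497.
C: fails at (5, 8) — LHS = ln(13) ≈ 2.565, RHS = ln(5) + ln(8) ≈ 3.689.

Answer: A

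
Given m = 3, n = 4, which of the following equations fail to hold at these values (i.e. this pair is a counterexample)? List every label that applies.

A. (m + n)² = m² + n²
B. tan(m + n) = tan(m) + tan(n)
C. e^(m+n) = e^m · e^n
A, B

Evaluating each claim at the given values:
A. LHS = 49, RHS = 25 → fails here (LHS ≠ RHS)
B. LHS = tan(7) ≈ 0.8714, RHS = tan(3) + tan(4) ≈ 1.015 → fails here (LHS ≠ RHS)
C. LHS = e^7 ≈ 1097, RHS = e^7 ≈ 1097 → holds here (LHS = RHS)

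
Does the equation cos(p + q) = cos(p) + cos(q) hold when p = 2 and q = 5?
Substituting p = 2, q = 5:

LHS = cos(2 + 5) = cos(7) ≈ 0.7539
RHS = cos(2) + cos(5) ≈ -0.1325

LHS ≠ RHS, so the equation does not hold at this point.

Answer: Fails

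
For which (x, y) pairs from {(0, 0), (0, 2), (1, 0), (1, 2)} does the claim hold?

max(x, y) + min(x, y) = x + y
All pairs

Testing each pair:
(0, 0): LHS = 0, RHS = 0 → holds
(0, 2): LHS = 2, RHS = 2 → holds
(1, 0): LHS = 1, RHS = 1 → holds
(1, 2): LHS = 3, RHS = 3 → holds

Every pair satisfies the claim.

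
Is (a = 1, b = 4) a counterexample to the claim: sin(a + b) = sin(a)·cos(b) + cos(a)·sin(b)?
No

Substituting a = 1, b = 4:
LHS = sin(1 + 4) = sin(5) ≈ -0.9589
RHS = sin(1)·cos(4) + cos(1)·sin(4) = sin(1)·cos(4) + sin(4)·cos(1) ≈ -0.9589

The sides agree, so this pair does not disprove the claim.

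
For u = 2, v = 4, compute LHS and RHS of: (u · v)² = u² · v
LHS = (2 · 4)² = 64
RHS = 2² · 4 = 16

LHS ≠ RHS, so the equation does not hold here.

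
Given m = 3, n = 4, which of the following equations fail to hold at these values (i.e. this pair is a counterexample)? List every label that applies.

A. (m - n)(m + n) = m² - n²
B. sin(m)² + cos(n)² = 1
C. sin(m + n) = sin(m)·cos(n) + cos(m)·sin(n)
Evaluating each claim at the given values:
A. LHS = -7, RHS = -7 → holds here (LHS = RHS)
B. LHS = sin(3)² + cos(4)² ≈ 0.4472, RHS = 1 → fails here (LHS ≠ RHS)
C. LHS = sin(7) ≈ 0.657, RHS = sin(3)·cos(4) + sin(4)·cos(3) ≈ 0.657 → holds here (LHS = RHS)

Answer: B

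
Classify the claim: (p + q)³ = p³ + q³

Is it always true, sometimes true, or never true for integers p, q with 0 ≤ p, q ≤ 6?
It holds at (p, q) = (0, 5) (both sides equal 125), but fails at (p, q) = (5, 4) (LHS = 729, RHS = 189).

Answer: Sometimes true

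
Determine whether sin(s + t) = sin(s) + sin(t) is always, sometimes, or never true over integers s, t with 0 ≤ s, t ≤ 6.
It holds at (s, t) = (0, 2) (both sides equal sin(2) ≈ 0.9093), but fails at (s, t) = (1, 6) (LHS = sin(7) ≈ 0.657, RHS = sin(6) + sin(1) ≈ 0.5621).

Answer: Sometimes true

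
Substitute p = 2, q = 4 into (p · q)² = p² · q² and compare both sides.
LHS = (2 · 4)² = 64
RHS = 2² · 4² = 64

LHS = RHS: the two sides agree.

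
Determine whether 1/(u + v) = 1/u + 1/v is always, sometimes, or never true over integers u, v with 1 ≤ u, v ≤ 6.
The claim fails for every pair in the range. For instance at (u, v) = (5, 6): LHS = 1/11, RHS = 11/30.

Answer: Never true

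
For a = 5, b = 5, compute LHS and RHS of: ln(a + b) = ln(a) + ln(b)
LHS = ln(5 + 5) = ln(10) ≈ 2.303
RHS = ln(5) + ln(5) = 2·ln(5) ≈ 3.219

LHS ≠ RHS (they differ by about 0.9163), so the equation does not hold here.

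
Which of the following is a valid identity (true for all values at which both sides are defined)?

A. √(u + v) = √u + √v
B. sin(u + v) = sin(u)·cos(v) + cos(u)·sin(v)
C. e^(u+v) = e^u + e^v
B

A: fails at (1, 4) — LHS = √(5) ≈ 2.236, RHS = 3.
B: holds — e.g. at (3, 4), both sides equal sin(7) ≈ 0.657.
C: fails at (4, 6) — LHS = e^10 ≈ 22026.5, RHS = e^4 + e^6 ≈ 458.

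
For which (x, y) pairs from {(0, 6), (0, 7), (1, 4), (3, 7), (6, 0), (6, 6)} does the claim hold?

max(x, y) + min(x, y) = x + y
All pairs

Testing each pair:
(0, 6): LHS = 6, RHS = 6 → holds
(0, 7): LHS = 7, RHS = 7 → holds
(1, 4): LHS = 5, RHS = 5 → holds
(3, 7): LHS = 10, RHS = 10 → holds
(6, 0): LHS = 6, RHS = 6 → holds
(6, 6): LHS = 12, RHS = 12 → holds

Every pair satisfies the claim.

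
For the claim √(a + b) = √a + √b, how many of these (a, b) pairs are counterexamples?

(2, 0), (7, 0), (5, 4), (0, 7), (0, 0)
1

Testing each pair:
(2, 0): LHS = √(2) ≈ 1.414, RHS = √(2) ≈ 1.414 → satisfies claim
(7, 0): LHS = √(7) ≈ 2.646, RHS = √(7) ≈ 2.646 → satisfies claim
(5, 4): LHS = 3, RHS = 2 + √(5) ≈ 4.236 → counterexample
(0, 7): LHS = √(7) ≈ 2.646, RHS = √(7) ≈ 2.646 → satisfies claim
(0, 0): LHS = 0, RHS = 0 → satisfies claim

That makes 1 counterexample.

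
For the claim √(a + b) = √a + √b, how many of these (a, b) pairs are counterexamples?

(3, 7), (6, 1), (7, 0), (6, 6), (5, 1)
Testing each pair:
(3, 7): LHS = √(10) ≈ 3.162, RHS = √(3) + √(7) ≈ 4.378 → counterexample
(6, 1): LHS = √(7) ≈ 2.646, RHS = 1 + √(6) ≈ 3.449 → counterexample
(7, 0): LHS = √(7) ≈ 2.646, RHS = √(7) ≈ 2.646 → satisfies claim
(6, 6): LHS = 2·√(3) ≈ 3.464, RHS = 2·√(6) ≈ 4.899 → counterexample
(5, 1): LHS = √(6) ≈ 2.449, RHS = 1 + √(5) ≈ 3.236 → counterexample

That makes 4 counterexamples.

Answer: 4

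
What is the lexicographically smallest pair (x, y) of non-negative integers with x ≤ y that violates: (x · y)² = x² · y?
Substituting (1, 2) into the claim:
LHS = (1 · 2)² = 4
RHS = 1² · 2 = 2

Since LHS ≠ RHS, this pair disproves the claim, and no lexicographically smaller pair (x ≤ y, non-negative integers) does.

For instance (2, 5) is also a counterexample (LHS = 100, RHS = 20), but it's lexicographically larger.

Answer: (x, y) = (1, 2)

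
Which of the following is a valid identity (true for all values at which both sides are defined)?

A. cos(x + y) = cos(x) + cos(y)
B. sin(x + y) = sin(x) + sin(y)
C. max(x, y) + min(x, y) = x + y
C

A: fails at (0, 1) — LHS = cos(1) ≈ 0.5403, RHS = cos(1) + 1 ≈ 1.54.
B: fails at (1, 3) — LHS = sin(4) ≈ -0.7568, RHS = sin(3) + sin(1) ≈ 0.9826.
C: holds — e.g. at (4, 6), both sides equal 10.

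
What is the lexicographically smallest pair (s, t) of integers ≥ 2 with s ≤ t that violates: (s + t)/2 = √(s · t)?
(s, t) = (2, 3)

Substituting (2, 3) into the claim:
LHS = (2 + 3)/2 = 5/2
RHS = √(2 · 3) = √(6) ≈ 2.449

Since LHS ≠ RHS, this pair disproves the claim, and no lexicographically smaller pair (s ≤ t, integers ≥ 2) does.

For instance (3, 5) is also a counterexample (LHS = 4, RHS = √(15) ≈ 3.873), but it's lexicographically larger.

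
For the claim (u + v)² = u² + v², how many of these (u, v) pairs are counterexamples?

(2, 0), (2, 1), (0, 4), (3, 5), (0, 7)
2

Testing each pair:
(2, 0): LHS = 4, RHS = 4 → satisfies claim
(2, 1): LHS = 9, RHS = 5 → counterexample
(0, 4): LHS = 16, RHS = 16 → satisfies claim
(3, 5): LHS = 64, RHS = 34 → counterexample
(0, 7): LHS = 49, RHS = 49 → satisfies claim

That makes 2 counterexamples.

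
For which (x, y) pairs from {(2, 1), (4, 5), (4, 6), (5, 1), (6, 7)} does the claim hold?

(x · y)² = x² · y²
Testing each pair:
(2, 1): LHS = 4, RHS = 4 → holds
(4, 5): LHS = 400, RHS = 400 → holds
(4, 6): LHS = 576, RHS = 576 → holds
(5, 1): LHS = 25, RHS = 25 → holds
(6, 7): LHS = 1764, RHS = 1764 → holds

Every pair satisfies the claim.

Answer: All pairs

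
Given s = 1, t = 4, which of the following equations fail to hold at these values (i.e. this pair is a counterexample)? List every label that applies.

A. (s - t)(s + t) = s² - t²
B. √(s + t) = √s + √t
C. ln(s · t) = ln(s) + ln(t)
B

Evaluating each claim at the given values:
A. LHS = -15, RHS = -15 → holds here (LHS = RHS)
B. LHS = √(5) ≈ 2.236, RHS = 3 → fails here (LHS ≠ RHS)
C. LHS = ln(4) ≈ 1.386, RHS = ln(4) ≈ 1.386 → holds here (LHS = RHS)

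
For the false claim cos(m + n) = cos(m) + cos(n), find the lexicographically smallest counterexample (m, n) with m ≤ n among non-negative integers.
(m, n) = (0, 0)

Substituting (0, 0) into the claim:
LHS = cos(0 + 0) = 1
RHS = cos(0) + cos(0) = 2

Since LHS ≠ RHS, this pair disproves the claim, and no lexicographically smaller pair (m ≤ n, non-negative integers) does.

For instance (2, 5) is also a counterexample (LHS = cos(7) ≈ 0.7539, RHS = cos(2) + cos(5) ≈ -0.1325), but it's lexicographically larger.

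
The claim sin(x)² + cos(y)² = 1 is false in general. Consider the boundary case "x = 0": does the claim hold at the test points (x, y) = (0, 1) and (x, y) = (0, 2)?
At (0, 1): LHS = cos(1)² ≈ 0.2919 ≠ RHS = 1
At (0, 2): LHS = cos(2)² ≈ 0.1732 ≠ RHS = 1

Answer: No, fails at both test points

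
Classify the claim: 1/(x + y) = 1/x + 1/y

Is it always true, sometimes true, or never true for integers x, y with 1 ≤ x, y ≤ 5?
Never true

The claim fails for every pair in the range. For instance at (x, y) = (2, 4): LHS = 1/6, RHS = 3/4.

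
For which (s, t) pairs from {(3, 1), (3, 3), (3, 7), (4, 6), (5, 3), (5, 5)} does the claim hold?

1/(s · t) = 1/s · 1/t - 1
Testing each pair:
(3, 1): LHS = 1/3, RHS = -2/3 → fails
(3, 3): LHS = 1/9, RHS = -8/9 → fails
(3, 7): LHS = 1/21, RHS = -20/21 → fails
(4, 6): LHS = 1/24, RHS = -23/24 → fails
(5, 3): LHS = 1/15, RHS = -14/15 → fails
(5, 5): LHS = 1/25, RHS = -24/25 → fails

No pair satisfies the claim.

Answer: None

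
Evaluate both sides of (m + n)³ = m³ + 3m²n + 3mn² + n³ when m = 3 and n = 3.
LHS = (3 + 3)³ = 216
RHS = 3³ + 3·3²·3 + 3·3·3² + 3³ = 216

LHS = RHS: the two sides agree.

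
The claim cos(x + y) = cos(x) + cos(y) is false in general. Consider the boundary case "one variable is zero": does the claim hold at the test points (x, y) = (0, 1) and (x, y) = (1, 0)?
At (0, 1): LHS = cos(1) ≈ 0.5403 ≠ RHS = cos(1) + 1 ≈ 1.54
At (1, 0): LHS = cos(1) ≈ 0.5403 ≠ RHS = cos(1) + 1 ≈ 1.54

Answer: No, fails at both test points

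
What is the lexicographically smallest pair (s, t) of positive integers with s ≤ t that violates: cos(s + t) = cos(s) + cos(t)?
(s, t) = (1, 1)

Substituting (1, 1) into the claim:
LHS = cos(1 + 1) = cos(2) ≈ -0.4161
RHS = cos(1) + cos(1) = 2·cos(1) ≈ 1.081

Since LHS ≠ RHS, this pair disproves the claim, and no lexicographically smaller pair (s ≤ t, positive integers) does.

For instance (1, 5) is also a counterexample (LHS = cos(6) ≈ 0.9602, RHS = cos(5) + cos(1) ≈ 0.824), but it's lexicographically larger.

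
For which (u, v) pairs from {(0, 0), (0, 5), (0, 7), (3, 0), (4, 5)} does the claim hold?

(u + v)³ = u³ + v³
(0, 0), (0, 5), (0, 7), (3, 0)

Testing each pair:
(0, 0): LHS = 0, RHS = 0 → holds
(0, 5): LHS = 125, RHS = 125 → holds
(0, 7): LHS = 343, RHS = 343 → holds
(3, 0): LHS = 27, RHS = 27 → holds
(4, 5): LHS = 729, RHS = 189 → fails

4 of 5 pairs satisfy the claim.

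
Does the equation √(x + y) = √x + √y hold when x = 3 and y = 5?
Substituting x = 3, y = 5:

LHS = √(3 + 5) = 2·√(2) ≈ 2.828
RHS = √3 + √5 = √(3) + √(5) ≈ 3.968

LHS ≠ RHS, so the equation does not hold at this point.

Answer: Fails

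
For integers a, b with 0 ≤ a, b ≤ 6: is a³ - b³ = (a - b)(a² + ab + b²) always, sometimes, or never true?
The identity holds for every pair in the range. For instance at (a, b) = (5, 2): both sides equal 117.

Answer: Always true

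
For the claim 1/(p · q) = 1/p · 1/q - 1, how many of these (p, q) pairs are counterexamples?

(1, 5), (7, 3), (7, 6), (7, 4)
4

Testing each pair:
(1, 5): LHS = 1/5, RHS = -4/5 → counterexample
(7, 3): LHS = 1/21, RHS = -20/21 → counterexample
(7, 6): LHS = 1/42, RHS = -41/42 → counterexample
(7, 4): LHS = 1/28, RHS = -27/28 → counterexample

That makes 4 counterexamples.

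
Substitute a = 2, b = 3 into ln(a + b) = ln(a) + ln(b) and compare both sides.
LHS = ln(2 + 3) = ln(5) ≈ 1.609
RHS = ln(2) + ln(3) ≈ 1.792

LHS ≠ RHS (they differ by about 0.1823), so the equation does not hold here.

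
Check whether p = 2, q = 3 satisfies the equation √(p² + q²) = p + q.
Substituting p = 2, q = 3:

LHS = √(2² + 3²) = √(13) ≈ 3.606
RHS = 2 + 3 = 5

LHS ≠ RHS, so the equation does not hold at this point.

Answer: Fails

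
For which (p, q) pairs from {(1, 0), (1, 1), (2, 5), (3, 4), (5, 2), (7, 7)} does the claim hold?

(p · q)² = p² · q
Testing each pair:
(1, 0): LHS = 0, RHS = 0 → holds
(1, 1): LHS = 1, RHS = 1 → holds
(2, 5): LHS = 100, RHS = 20 → fails
(3, 4): LHS = 144, RHS = 36 → fails
(5, 2): LHS = 100, RHS = 50 → fails
(7, 7): LHS = 2401, RHS = 343 → fails

2 of 6 pairs satisfy the claim.

Answer: (1, 0), (1, 1)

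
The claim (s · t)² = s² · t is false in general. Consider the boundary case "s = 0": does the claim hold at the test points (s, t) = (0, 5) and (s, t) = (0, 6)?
Yes, holds at both test points

At (0, 5): LHS = 0, RHS = 0 → equal
At (0, 6): LHS = 0, RHS = 0 → equal

So the claim does hold at both of these boundary points, even though it is not an identity.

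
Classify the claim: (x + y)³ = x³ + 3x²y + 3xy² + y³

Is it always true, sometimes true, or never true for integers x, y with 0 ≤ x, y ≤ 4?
Always true

The identity holds for every pair in the range. For instance at (x, y) = (1, 2): both sides equal 27.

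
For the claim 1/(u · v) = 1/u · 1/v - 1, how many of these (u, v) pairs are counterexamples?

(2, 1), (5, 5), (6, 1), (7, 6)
Testing each pair:
(2, 1): LHS = 1/2, RHS = -1/2 → counterexample
(5, 5): LHS = 1/25, RHS = -24/25 → counterexample
(6, 1): LHS = 1/6, RHS = -5/6 → counterexample
(7, 6): LHS = 1/42, RHS = -41/42 → counterexample

That makes 4 counterexamples.

Answer: 4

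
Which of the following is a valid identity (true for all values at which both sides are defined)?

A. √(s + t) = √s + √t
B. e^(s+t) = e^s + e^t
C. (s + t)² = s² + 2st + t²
C

A: fails at (4, 6) — LHS = √(10) ≈ 3.162, RHS = 2 + √(6) ≈ 4.449.
B: fails at (2, 4) — LHS = e^6 ≈ 403.4, RHS = e^2 + e^4 ≈ 61.99.
C: holds — e.g. at (2, 3), both sides equal 25.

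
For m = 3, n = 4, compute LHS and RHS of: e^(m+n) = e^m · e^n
LHS = e^(3+4) = e^7 ≈ 1097
RHS = e^3 · e^4 = e^7 ≈ 1097

LHS = RHS: the two sides agree.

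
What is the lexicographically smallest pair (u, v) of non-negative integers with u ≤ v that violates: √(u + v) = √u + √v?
At (0, 0): both sides equal 0, so it holds there.
At (0, 3): both sides equal √(3) ≈ 1.732, so it holds there.

Substituting (1, 1) into the claim:
LHS = √(1 + 1) = √(2) ≈ 1.414
RHS = √1 + √1 = 2

Since LHS ≠ RHS, this pair disproves the claim, and no lexicographically smaller pair (u ≤ v, non-negative integers) does.

For instance (3, 7) is also a counterexample (LHS = √(10) ≈ 3.162, RHS = √(3) + √(7) ≈ 4.378), but it's lexicographically larger.

Answer: (u, v) = (1, 1)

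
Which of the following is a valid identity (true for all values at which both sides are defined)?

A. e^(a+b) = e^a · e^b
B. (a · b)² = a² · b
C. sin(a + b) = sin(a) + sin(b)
A: holds — e.g. at (3, 5), both sides equal e^8 ≈ 2981.
B: fails at (5, 5) — LHS = 625, RHS = 125.
C: fails at (2, 5) — LHS = sin(7) ≈ 0.657, RHS = sin(5) + sin(2) ≈ -0.04963.

Answer: A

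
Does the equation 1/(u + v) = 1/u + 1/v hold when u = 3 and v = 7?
Substituting u = 3, v = 7:

LHS = 1/(3 + 7) = 1/10
RHS = 1/3 + 1/7 = 10/21

LHS ≠ RHS, so the equation does not hold at this point.

Answer: Fails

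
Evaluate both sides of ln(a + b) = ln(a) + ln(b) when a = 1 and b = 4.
LHS = ln(1 + 4) = ln(5) ≈ 1.609
RHS = ln(1) + ln(4) = ln(4) ≈ 1.386

LHS ≠ RHS (they differ by about 0.2231), so the equation does not hold here.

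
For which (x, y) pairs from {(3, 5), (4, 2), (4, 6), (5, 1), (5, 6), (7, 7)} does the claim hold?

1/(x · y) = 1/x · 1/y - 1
None

Testing each pair:
(3, 5): LHS = 1/15, RHS = -14/15 → fails
(4, 2): LHS = 1/8, RHS = -7/8 → fails
(4, 6): LHS = 1/24, RHS = -23/24 → fails
(5, 1): LHS = 1/5, RHS = -4/5 → fails
(5, 6): LHS = 1/30, RHS = -29/30 → fails
(7, 7): LHS = 1/49, RHS = -48/49 → fails

No pair satisfies the claim.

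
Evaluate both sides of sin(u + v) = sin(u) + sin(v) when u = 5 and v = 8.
LHS = sin(5 + 8) = sin(13) ≈ 0.4202
RHS = sin(5) + sin(8) ≈ 0.03043

LHS ≠ RHS (they differ by about 0.3897), so the equation does not hold here.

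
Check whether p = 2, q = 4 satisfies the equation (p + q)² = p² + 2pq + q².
Holds

Substituting p = 2, q = 4:

LHS = (2 + 4)² = 36
RHS = 2² + 2·2·4 + 4² = 36

LHS = RHS, so the equation holds at this point.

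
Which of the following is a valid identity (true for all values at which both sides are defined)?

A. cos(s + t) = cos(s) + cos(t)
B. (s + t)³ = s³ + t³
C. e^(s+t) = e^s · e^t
C

A: fails at (2, 7) — LHS = cos(9) ≈ -0.9111, RHS = cos(2) + cos(7) ≈ 0.3378.
B: fails at (4, 5) — LHS = 729, RHS = 189.
C: holds — e.g. at (0, 1), both sides equal e ≈ 2.718.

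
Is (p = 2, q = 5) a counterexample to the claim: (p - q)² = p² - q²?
Yes

Substituting p = 2, q = 5:
LHS = (2 - 5)² = 9
RHS = 2² - 5² = -21

Since LHS ≠ RHS, this pair disproves the claim.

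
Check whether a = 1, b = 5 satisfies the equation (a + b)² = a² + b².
Fails

Substituting a = 1, b = 5:

LHS = (1 + 5)² = 36
RHS = 1² + 5² = 26

LHS ≠ RHS, so the equation does not hold at this point.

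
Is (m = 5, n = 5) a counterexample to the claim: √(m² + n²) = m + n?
Yes

Substituting m = 5, n = 5:
LHS = √(5² + 5²) = 5·√(2) ≈ 7.071
RHS = 5 + 5 = 10

Since LHS ≠ RHS, this pair disproves the claim.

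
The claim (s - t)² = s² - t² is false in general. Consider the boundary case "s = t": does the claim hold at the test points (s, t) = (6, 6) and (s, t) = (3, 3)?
Yes, holds at both test points

At (6, 6): LHS = 0, RHS = 0 → equal
At (3, 3): LHS = 0, RHS = 0 → equal

So the claim does hold at both of these boundary points, even though it is not an identity.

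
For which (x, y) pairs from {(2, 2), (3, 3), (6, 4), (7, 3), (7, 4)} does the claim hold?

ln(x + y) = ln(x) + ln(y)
Testing each pair:
(2, 2): LHS = ln(4) ≈ 1.386, RHS = 2·ln(2) ≈ 1.386 → holds
(3, 3): LHS = ln(6) ≈ 1.792, RHS = 2·ln(3) ≈ 2.197 → fails
(6, 4): LHS = ln(10) ≈ 2.303, RHS = ln(4) + ln(6) ≈ 3.178 → fails
(7, 3): LHS = ln(10) ≈ 2.303, RHS = ln(3) + ln(7) ≈ 3.045 → fails
(7, 4): LHS = ln(11) ≈ 2.398, RHS = ln(4) + ln(7) ≈ 3.332 → fails

1 of 5 pairs satisfies the claim.

Answer: (2, 2)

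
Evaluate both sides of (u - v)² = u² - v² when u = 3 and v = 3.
LHS = (3 - 3)² = 0
RHS = 3² - 3² = 0

LHS = RHS: the two sides agree.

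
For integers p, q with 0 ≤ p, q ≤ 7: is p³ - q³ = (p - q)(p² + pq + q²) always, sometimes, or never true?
The identity holds for every pair in the range. For instance at (p, q) = (1, 4): both sides equal -63.

Answer: Always true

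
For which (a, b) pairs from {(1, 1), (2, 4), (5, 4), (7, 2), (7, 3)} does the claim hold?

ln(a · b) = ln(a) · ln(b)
Testing each pair:
(1, 1): LHS = 0, RHS = 0 → holds
(2, 4): LHS = ln(8) ≈ 2.079, RHS = ln(2)·ln(4) ≈ 0.9609 → fails
(5, 4): LHS = ln(20) ≈ 2.996, RHS = ln(4)·ln(5) ≈ 2.231 → fails
(7, 2): LHS = ln(14) ≈ 2.639, RHS = ln(2)·ln(7) ≈ 1.349 → fails
(7, 3): LHS = ln(21) ≈ 3.045, RHS = ln(3)·ln(7) ≈ 2.138 → fails

1 of 5 pairs satisfies the claim.

Answer: (1, 1)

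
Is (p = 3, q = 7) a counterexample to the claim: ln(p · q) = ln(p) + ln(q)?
Substituting p = 3, q = 7:
LHS = ln(3 · 7) = ln(21) ≈ 3.045
RHS = ln(3) + ln(7) ≈ 3.045

The sides agree, so this pair does not disprove the claim.

Answer: No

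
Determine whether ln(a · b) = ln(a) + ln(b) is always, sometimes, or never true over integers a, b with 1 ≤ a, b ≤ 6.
The identity holds for every pair in the range. For instance at (a, b) = (4, 1): both sides equal ln(4) ≈ 1.386.

Answer: Always true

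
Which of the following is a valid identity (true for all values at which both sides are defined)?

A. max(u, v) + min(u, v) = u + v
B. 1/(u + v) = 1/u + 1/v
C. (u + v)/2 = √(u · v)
A: holds — e.g. at (2, 3), both sides equal 5.
B: fails at (4, 6) — LHS = 1/10, RHS = 5/12.
C: fails at (0, 1) — LHS = 1/2, RHS = 0.

Answer: A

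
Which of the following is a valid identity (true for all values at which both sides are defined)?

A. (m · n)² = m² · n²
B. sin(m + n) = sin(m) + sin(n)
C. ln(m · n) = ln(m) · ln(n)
A: holds — e.g. at (5, 5), both sides equal 625.
B: fails at (4, 5) — LHS = sin(9) ≈ 0.4121, RHS = sin(5) + sin(4) ≈ -1.716.
C: fails at (2, 5) — LHS = ln(10) ≈ 2.303, RHS = ln(2)·ln(5) ≈ 1.116.

Answer: A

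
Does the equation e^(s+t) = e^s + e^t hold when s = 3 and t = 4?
Fails

Substituting s = 3, t = 4:

LHS = e^(3+4) = e^7 ≈ 1097
RHS = e^3 + e^4 ≈ 74.68

LHS ≠ RHS, so the equation does not hold at this point.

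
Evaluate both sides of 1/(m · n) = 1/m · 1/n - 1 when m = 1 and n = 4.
LHS = 1/(1 · 4) = 1/4
RHS = 1/1 · 1/4 - 1 = -3/4

LHS ≠ RHS, so the equation does not hold here.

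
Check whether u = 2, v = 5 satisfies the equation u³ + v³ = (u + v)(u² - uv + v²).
Substituting u = 2, v = 5:

LHS = 2³ + 5³ = 133
RHS = (2 + 5)(2² - 2·5 + 5²) = 133

LHS = RHS, so the equation holds at this point.

Answer: Holds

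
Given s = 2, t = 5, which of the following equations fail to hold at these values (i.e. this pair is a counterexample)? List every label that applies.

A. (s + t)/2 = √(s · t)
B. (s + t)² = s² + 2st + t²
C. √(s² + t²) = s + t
A, C

Evaluating each claim at the given values:
A. LHS = 7/2, RHS = √(10) ≈ 3.162 → fails here (LHS ≠ RHS)
B. LHS = 49, RHS = 49 → holds here (LHS = RHS)
C. LHS = √(29) ≈ 5.385, RHS = 7 → fails here (LHS ≠ RHS)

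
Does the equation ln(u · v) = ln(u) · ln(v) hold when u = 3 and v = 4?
Fails

Substituting u = 3, v = 4:

LHS = ln(3 · 4) = ln(12) ≈ 2.485
RHS = ln(3) · ln(4) ≈ 1.523

LHS ≠ RHS, so the equation does not hold at this point.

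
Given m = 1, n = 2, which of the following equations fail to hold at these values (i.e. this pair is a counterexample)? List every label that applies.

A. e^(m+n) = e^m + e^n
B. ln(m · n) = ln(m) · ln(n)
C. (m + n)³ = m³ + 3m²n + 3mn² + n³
Evaluating each claim at the given values:
A. LHS = e^3 ≈ 20.09, RHS = e + e^2 ≈ 10.11 → fails here (LHS ≠ RHS)
B. LHS = ln(2) ≈ 0.6931, RHS = 0 → fails here (LHS ≠ RHS)
C. LHS = 27, RHS = 27 → holds here (LHS = RHS)

Answer: A, B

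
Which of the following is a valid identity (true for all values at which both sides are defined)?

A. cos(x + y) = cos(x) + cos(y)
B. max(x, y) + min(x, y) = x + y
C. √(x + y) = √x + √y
B

A: fails at (3, 7) — LHS = cos(10) ≈ -0.8391, RHS = cos(3) + cos(7) ≈ -0.2361.
B: holds — e.g. at (3, 3), both sides equal 6.
C: fails at (3, 3) — LHS = √(6) ≈ 2.449, RHS = 2·√(3) ≈ 3.464.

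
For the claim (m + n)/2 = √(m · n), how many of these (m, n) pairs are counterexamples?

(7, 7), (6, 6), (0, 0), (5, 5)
Testing each pair:
(7, 7): LHS = 7, RHS = 7 → satisfies claim
(6, 6): LHS = 6, RHS = 6 → satisfies claim
(0, 0): LHS = 0, RHS = 0 → satisfies claim
(5, 5): LHS = 5, RHS = 5 → satisfies claim

That makes 0 counterexamples.

Answer: 0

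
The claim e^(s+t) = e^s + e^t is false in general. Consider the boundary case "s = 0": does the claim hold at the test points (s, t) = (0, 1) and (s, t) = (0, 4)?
No, fails at both test points

At (0, 1): LHS = e ≈ 2.718 ≠ RHS = 1 + e ≈ 3.718
At (0, 4): LHS = e^4 ≈ 54.6 ≠ RHS = 1 + e^4 ≈ 55.6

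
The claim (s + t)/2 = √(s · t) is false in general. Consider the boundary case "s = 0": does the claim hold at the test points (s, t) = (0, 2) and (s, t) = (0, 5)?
At (0, 2): LHS = 1 ≠ RHS = 0
At (0, 5): LHS = 5/2 ≠ RHS = 0

Answer: No, fails at both test points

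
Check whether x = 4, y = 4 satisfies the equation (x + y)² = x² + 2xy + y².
Holds

Substituting x = 4, y = 4:

LHS = (4 + 4)² = 64
RHS = 4² + 2·4·4 + 4² = 64

LHS = RHS, so the equation holds at this point.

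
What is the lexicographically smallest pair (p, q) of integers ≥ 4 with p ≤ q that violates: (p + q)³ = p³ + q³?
Substituting (4, 4) into the claim:
LHS = (4 + 4)³ = 512
RHS = 4³ + 4³ = 128

Since LHS ≠ RHS, this pair disproves the claim, and no lexicographically smaller pair (p ≤ q, integers ≥ 4) does.

For instance (7, 10) is also a counterexample (LHS = 4913, RHS = 1343), but it's lexicographically larger.

Answer: (p, q) = (4, 4)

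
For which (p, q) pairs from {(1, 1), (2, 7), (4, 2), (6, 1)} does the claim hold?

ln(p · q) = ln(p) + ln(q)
All pairs

Testing each pair:
(1, 1): LHS = 0, RHS = 0 → holds
(2, 7): LHS = ln(14) ≈ 2.639, RHS = ln(2) + ln(7) ≈ 2.639 → holds
(4, 2): LHS = ln(8) ≈ 2.079, RHS = ln(2) + ln(4) ≈ 2.079 → holds
(6, 1): LHS = ln(6) ≈ 1.792, RHS = ln(6) ≈ 1.792 → holds

Every pair satisfies the claim.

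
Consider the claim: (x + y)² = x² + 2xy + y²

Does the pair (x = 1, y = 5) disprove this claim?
Substituting x = 1, y = 5:
LHS = (1 + 5)² = 36
RHS = 1² + 2·1·5 + 5² = 36

The sides agree, so this pair does not disprove the claim.

Answer: No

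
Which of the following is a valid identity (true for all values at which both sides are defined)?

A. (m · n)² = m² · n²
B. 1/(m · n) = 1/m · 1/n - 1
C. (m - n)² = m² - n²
A

A: holds — e.g. at (4, 4), both sides equal 256.
B: fails at (2, 5) — LHS = 1/10, RHS = -9/10.
C: fails at (2, 7) — LHS = 25, RHS = -45.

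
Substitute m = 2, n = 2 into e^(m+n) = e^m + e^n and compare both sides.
LHS = e^(2+2) = e^4 ≈ 54.6
RHS = e^2 + e^2 = 2·e^2 ≈ 14.78

LHS ≠ RHS (they differ by about 39.82), so the equation does not hold here.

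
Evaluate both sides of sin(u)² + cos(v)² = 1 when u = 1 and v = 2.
LHS = sin(1)² + cos(2)² ≈ 0.8813
RHS = 1

LHS ≠ RHS (they differ by about 0.1187), so the equation does not hold here.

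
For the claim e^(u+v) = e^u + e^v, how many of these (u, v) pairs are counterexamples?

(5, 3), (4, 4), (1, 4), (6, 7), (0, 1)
5

Testing each pair:
(5, 3): LHS = e^8 ≈ 2981, RHS = e^3 + e^5 ≈ 168.5 → counterexample
(4, 4): LHS = e^8 ≈ 2981, RHS = 2·e^4 ≈ 109.2 → counterexample
(1, 4): LHS = e^5 ≈ 148.4, RHS = e + e^4 ≈ 57.32 → counterexample
(6, 7): LHS = e^13 ≈ 442413.4, RHS = e^6 + e^7 ≈ 1500 → counterexample
(0, 1): LHS = e ≈ 2.718, RHS = 1 + e ≈ 3.718 → counterexample

That makes 5 counterexamples.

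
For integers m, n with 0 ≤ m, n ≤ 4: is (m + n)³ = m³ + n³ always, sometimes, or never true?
Sometimes true

It holds at (m, n) = (4, 0) (both sides equal 64), but fails at (m, n) = (3, 4) (LHS = 343, RHS = 91).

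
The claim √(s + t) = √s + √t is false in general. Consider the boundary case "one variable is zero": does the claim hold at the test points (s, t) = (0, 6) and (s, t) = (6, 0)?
Yes, holds at both test points

At (0, 6): LHS = √(6) ≈ 2.449, RHS = √(6) ≈ 2.449 → equal
At (6, 0): LHS = √(6) ≈ 2.449, RHS = √(6) ≈ 2.449 → equal

So the claim does hold at both of these boundary points, even though it is not an identity.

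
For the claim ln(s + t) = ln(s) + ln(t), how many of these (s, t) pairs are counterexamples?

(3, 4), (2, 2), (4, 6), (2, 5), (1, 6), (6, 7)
Testing each pair:
(3, 4): LHS = ln(7) ≈ 1.946, RHS = ln(3) + ln(4) ≈ 2.485 → counterexample
(2, 2): LHS = ln(4) ≈ 1.386, RHS = 2·ln(2) ≈ 1.386 → satisfies claim
(4, 6): LHS = ln(10) ≈ 2.303, RHS = ln(4) + ln(6) ≈ 3.178 → counterexample
(2, 5): LHS = ln(7) ≈ 1.946, RHS = ln(2) + ln(5) ≈ 2.303 → counterexample
(1, 6): LHS = ln(7) ≈ 1.946, RHS = ln(6) ≈ 1.792 → counterexample
(6, 7): LHS = ln(13) ≈ 2.565, RHS = ln(6) + ln(7) ≈ 3.738 → counterexample

That makes 5 counterexamples.

Answer: 5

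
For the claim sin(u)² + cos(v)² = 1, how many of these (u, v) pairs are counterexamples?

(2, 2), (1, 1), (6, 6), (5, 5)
Testing each pair:
(2, 2): LHS = cos(2)² + sin(2)² = 1, RHS = 1 → satisfies claim
(1, 1): LHS = cos(1)² + sin(1)² = 1, RHS = 1 → satisfies claim
(6, 6): LHS = sin(6)² + cos(6)² = 1, RHS = 1 → satisfies claim
(5, 5): LHS = cos(5)² + sin(5)² = 1, RHS = 1 → satisfies claim

That makes 0 counterexamples.

Answer: 0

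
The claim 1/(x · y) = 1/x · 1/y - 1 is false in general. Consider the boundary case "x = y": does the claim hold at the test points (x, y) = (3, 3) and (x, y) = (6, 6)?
No, fails at both test points

At (3, 3): LHS = 1/9 ≠ RHS = -8/9
At (6, 6): LHS = 1/36 ≠ RHS = -35/36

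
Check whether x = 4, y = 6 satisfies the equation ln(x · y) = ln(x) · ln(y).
Fails

Substituting x = 4, y = 6:

LHS = ln(4 · 6) = ln(24) ≈ 3.178
RHS = ln(4) · ln(6) ≈ 2.484

LHS ≠ RHS, so the equation does not hold at this point.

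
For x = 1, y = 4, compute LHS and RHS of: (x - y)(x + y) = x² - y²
LHS = (1 - 4)(1 + 4) = -15
RHS = 1² - 4² = -15

LHS = RHS: the two sides agree.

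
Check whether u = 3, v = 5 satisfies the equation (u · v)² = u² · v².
Substituting u = 3, v = 5:

LHS = (3 · 5)² = 225
RHS = 3² · 5² = 225

LHS = RHS, so the equation holds at this point.

Answer: Holds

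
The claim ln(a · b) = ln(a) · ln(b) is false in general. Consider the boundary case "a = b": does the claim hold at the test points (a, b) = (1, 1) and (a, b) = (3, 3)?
At (1, 1): LHS = 0, RHS = 0 → equal
At (3, 3): LHS = ln(9) ≈ 2.197 ≠ RHS = ln(3)² ≈ 1.207

Answer: Only at (1, 1)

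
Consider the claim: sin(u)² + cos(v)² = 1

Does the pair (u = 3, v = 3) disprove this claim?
No

Substituting u = 3, v = 3:
LHS = sin(3)² + cos(3)² = 1
RHS = 1

The sides agree, so this pair does not disprove the claim.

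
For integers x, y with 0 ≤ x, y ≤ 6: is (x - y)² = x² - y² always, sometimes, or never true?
Sometimes true

It holds at (x, y) = (6, 0) (both sides equal 36), but fails at (x, y) = (1, 5) (LHS = 16, RHS = -24).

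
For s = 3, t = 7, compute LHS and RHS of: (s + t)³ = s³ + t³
LHS = (3 + 7)³ = 1000
RHS = 3³ + 7³ = 370

LHS ≠ RHS, so the equation does not hold here.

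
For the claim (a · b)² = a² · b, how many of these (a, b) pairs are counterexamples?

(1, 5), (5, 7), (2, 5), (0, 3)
3

Testing each pair:
(1, 5): LHS = 25, RHS = 5 → counterexample
(5, 7): LHS = 1225, RHS = 175 → counterexample
(2, 5): LHS = 100, RHS = 20 → counterexample
(0, 3): LHS = 0, RHS = 0 → satisfies claim

That makes 3 counterexamples.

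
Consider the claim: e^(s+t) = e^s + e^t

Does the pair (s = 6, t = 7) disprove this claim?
Substituting s = 6, t = 7:
LHS = e^(6+7) = e^13 ≈ 442413.4
RHS = e^6 + e^7 ≈ 1500

Since LHS ≠ RHS, this pair disproves the claim.

Answer: Yes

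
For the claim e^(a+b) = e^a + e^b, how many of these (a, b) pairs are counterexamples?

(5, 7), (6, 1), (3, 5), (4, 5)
Testing each pair:
(5, 7): LHS = e^12 ≈ 162754.8, RHS = e^5 + e^7 ≈ 1245 → counterexample
(6, 1): LHS = e^7 ≈ 1097, RHS = e + e^6 ≈ 406.1 → counterexample
(3, 5): LHS = e^8 ≈ 2981, RHS = e^3 + e^5 ≈ 168.5 → counterexample
(4, 5): LHS = e^9 ≈ 8103, RHS = e^4 + e^5 ≈ 203 → counterexample

That makes 4 counterexamples.

Answer: 4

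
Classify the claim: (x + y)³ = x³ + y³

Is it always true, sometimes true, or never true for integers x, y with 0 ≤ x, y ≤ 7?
Sometimes true

It holds at (x, y) = (2, 0) (both sides equal 8), but fails at (x, y) = (2, 3) (LHS = 125, RHS = 35).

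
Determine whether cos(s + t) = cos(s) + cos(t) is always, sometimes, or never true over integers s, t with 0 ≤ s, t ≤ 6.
Never true

The claim fails for every pair in the range. For instance at (s, t) = (3, 6): LHS = cos(9) ≈ -0.9111, RHS = cos(3) + cos(6) ≈ -0.02982.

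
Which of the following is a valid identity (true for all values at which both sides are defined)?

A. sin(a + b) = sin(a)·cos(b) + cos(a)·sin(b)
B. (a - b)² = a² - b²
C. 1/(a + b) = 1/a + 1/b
A: holds — e.g. at (4, 5), both sides equal sin(9) ≈ 0.4121.
B: fails at (3, 5) — LHS = 4, RHS = -16.
C: fails at (4, 6) — LHS = 1/10, RHS = 5/12.

Answer: A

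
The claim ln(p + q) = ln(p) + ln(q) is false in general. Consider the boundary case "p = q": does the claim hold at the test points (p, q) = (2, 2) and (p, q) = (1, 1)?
Only at (2, 2)

At (2, 2): LHS = ln(4) ≈ 1.386, RHS = 2·ln(2) ≈ 1.386 → equal
At (1, 1): LHS = ln(2) ≈ 0.6931 ≠ RHS = 0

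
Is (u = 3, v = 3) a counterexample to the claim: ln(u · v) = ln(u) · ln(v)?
Substituting u = 3, v = 3:
LHS = ln(3 · 3) = ln(9) ≈ 2.197
RHS = ln(3) · ln(3) = ln(3)² ≈ 1.207

Since LHS ≠ RHS, this pair disproves the claim.

Answer: Yes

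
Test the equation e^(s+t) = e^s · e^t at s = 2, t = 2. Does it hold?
Substituting s = 2, t = 2:

LHS = e^(2+2) = e^4 ≈ 54.6
RHS = e^2 · e^2 = e^4 ≈ 54.6

LHS = RHS, so the equation holds at this point.

Answer: Holds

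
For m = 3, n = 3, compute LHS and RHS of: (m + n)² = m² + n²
LHS = (3 + 3)² = 36
RHS = 3² + 3² = 18

LHS ≠ RHS, so the equation does not hold here.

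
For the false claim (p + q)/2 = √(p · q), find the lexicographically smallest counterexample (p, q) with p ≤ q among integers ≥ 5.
At (5, 5): both sides equal 5, so it holds there.

Substituting (5, 6) into the claim:
LHS = (5 + 6)/2 = 11/2
RHS = √(5 · 6) = √(30) ≈ 5.477

Since LHS ≠ RHS, this pair disproves the claim, and no lexicographically smaller pair (p ≤ q, integers ≥ 5) does.

For instance (8, 9) is also a counterexample (LHS = 17/2, RHS = 6·√(2) ≈ 8.485), but it's lexicographically larger.

Answer: (p, q) = (5, 6)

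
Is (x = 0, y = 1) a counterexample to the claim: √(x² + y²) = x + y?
Substituting x = 0, y = 1:
LHS = √(0² + 1²) = 1
RHS = 0 + 1 = 1

The sides agree, so this pair does not disprove the claim.

Answer: No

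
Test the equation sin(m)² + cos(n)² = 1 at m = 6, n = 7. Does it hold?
Fails

Substituting m = 6, n = 7:

LHS = sin(6)² + cos(7)² ≈ 0.6464
RHS = 1

LHS ≠ RHS, so the equation does not hold at this point.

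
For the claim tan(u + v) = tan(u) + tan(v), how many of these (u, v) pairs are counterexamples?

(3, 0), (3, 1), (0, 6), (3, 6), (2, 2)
Testing each pair:
(3, 0): LHS = tan(3) ≈ -0.1425, RHS = tan(3) ≈ -0.1425 → satisfies claim
(3, 1): LHS = tan(4) ≈ 1.158, RHS = tan(3) + tan(1) ≈ 1.415 → counterexample
(0, 6): LHS = tan(6) ≈ -0.291, RHS = tan(6) ≈ -0.291 → satisfies claim
(3, 6): LHS = tan(9) ≈ -0.4523, RHS = tan(6) + tan(3) ≈ -0.4336 → counterexample
(2, 2): LHS = tan(4) ≈ 1.158, RHS = 2·tan(2) ≈ -4.37 → counterexample

That makes 3 counterexamples.

Answer: 3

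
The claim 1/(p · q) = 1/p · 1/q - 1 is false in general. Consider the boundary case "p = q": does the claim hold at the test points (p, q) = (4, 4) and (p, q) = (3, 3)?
At (4, 4): LHS = 1/16 ≠ RHS = -15/16
At (3, 3): LHS = 1/9 ≠ RHS = -8/9

Answer: No, fails at both test points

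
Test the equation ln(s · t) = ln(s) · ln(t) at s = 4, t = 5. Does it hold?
Fails

Substituting s = 4, t = 5:

LHS = ln(4 · 5) = ln(20) ≈ 2.996
RHS = ln(4) · ln(5) ≈ 2.231

LHS ≠ RHS, so the equation does not hold at this point.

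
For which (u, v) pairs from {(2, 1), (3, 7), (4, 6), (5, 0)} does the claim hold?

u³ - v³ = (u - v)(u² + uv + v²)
All pairs

Testing each pair:
(2, 1): LHS = 7, RHS = 7 → holds
(3, 7): LHS = -316, RHS = -316 → holds
(4, 6): LHS = -152, RHS = -152 → holds
(5, 0): LHS = 125, RHS = 125 → holds

Every pair satisfies the claim.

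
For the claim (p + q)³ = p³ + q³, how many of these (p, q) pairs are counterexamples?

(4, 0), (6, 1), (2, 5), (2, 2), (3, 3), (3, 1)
5

Testing each pair:
(4, 0): LHS = 64, RHS = 64 → satisfies claim
(6, 1): LHS = 343, RHS = 217 → counterexample
(2, 5): LHS = 343, RHS = 133 → counterexample
(2, 2): LHS = 64, RHS = 16 → counterexample
(3, 3): LHS = 216, RHS = 54 → counterexample
(3, 1): LHS = 64, RHS = 28 → counterexample

That makes 5 counterexamples.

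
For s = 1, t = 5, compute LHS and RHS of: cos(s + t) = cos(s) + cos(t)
LHS = cos(1 + 5) = cos(6) ≈ 0.9602
RHS = cos(1) + cos(5) ≈ 0.824

LHS ≠ RHS (they differ by about 0.1362), so the equation does not hold here.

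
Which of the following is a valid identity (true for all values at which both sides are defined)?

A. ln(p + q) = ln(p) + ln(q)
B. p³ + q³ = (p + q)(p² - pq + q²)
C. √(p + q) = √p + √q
B

A: fails at (3, 7) — LHS = ln(10) ≈ 2.303, RHS = ln(3) + ln(7) ≈ 3.045.
B: holds — e.g. at (1, 4), both sides equal 65.
C: fails at (2, 2) — LHS = 2, RHS = 2·√(2) ≈ 2.828.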